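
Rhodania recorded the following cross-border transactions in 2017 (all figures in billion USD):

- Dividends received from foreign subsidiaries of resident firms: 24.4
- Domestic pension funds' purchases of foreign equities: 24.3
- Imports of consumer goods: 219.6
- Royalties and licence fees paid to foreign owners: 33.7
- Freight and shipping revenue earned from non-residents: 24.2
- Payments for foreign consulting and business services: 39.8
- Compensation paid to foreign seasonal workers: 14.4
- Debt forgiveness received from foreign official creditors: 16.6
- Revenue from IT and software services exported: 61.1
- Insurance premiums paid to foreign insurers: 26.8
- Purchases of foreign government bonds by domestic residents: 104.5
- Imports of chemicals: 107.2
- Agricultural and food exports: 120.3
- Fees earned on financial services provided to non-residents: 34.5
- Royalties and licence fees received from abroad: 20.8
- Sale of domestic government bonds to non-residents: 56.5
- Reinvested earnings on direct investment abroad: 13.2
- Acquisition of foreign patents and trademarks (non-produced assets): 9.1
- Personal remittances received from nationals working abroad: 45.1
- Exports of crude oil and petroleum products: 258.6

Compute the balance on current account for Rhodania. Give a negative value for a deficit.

160.7

Goods: -107.2 - 219.6 + 258.6 + 120.3 = 52.1
Services: 24.2 + 20.8 - 26.8 + 61.1 - 33.7 + 34.5 - 39.8 = 40.3
Primary income: 24.4 - 14.4 + 13.2 = 23.2
Secondary income: 45.1
Current account = 52.1 + 40.3 + 23.2 + 45.1 = 160.7
(Excluded from the current account — financial account: domestic pension funds' purchases of foreign equities 24.3, purchases of foreign government bonds by domestic residents 104.5, sale of domestic government bonds to non-residents 56.5; capital account: debt forgiveness received from foreign official creditors 16.6, acquisition of foreign patents and trademarks (non-produced assets) 9.1.)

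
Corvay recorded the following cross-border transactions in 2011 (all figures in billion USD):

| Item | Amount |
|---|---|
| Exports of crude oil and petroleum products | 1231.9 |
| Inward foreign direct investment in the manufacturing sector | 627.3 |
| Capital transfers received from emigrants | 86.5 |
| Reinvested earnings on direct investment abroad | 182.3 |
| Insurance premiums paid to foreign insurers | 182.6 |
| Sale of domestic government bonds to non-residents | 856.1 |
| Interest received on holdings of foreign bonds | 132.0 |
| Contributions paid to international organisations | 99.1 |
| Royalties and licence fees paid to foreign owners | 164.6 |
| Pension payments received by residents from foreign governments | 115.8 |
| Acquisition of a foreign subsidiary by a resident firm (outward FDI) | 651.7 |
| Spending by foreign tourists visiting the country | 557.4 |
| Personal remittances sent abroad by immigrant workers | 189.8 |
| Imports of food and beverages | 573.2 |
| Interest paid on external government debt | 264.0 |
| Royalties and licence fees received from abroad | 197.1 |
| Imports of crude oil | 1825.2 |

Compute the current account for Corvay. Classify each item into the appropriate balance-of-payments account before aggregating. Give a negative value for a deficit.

Goods: -573.2 - 1825.2 + 1231.9 = -1166.5
Services: 197.1 - 182.6 - 164.6 + 557.4 = 407.3
Primary income: -264.0 + 182.3 + 132.0 = 50.3
Secondary income: -189.8 - 99.1 + 115.8 = -173.1
Current account = (-1166.5) + 407.3 + 50.3 + (-173.1) = -882.0
(Excluded from the current account — financial account: inward foreign direct investment in the manufacturing sector 627.3, sale of domestic government bonds to non-residents 856.1, acquisition of a foreign subsidiary by a resident firm (outward FDI) 651.7; capital account: capital transfers received from emigrants 86.5.)

-882.0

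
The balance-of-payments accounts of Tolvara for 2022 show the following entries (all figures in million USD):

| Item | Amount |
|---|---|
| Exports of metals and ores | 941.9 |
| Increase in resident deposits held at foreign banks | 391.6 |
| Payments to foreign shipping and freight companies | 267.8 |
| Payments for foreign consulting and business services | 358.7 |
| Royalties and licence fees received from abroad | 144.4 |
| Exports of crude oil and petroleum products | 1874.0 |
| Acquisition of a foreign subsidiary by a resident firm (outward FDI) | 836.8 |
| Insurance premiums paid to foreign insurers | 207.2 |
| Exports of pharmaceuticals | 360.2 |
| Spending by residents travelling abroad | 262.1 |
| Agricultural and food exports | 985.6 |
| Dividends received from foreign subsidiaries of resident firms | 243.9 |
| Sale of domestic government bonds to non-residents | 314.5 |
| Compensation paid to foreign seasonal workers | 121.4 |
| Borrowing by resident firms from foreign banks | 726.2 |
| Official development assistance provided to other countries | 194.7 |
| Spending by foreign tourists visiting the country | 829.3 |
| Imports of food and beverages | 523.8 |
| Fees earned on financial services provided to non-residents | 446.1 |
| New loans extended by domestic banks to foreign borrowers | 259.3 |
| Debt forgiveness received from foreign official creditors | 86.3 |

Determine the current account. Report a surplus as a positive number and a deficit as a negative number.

Goods: 941.9 - 523.8 + 1874.0 + 985.6 + 360.2 = 3637.9
Services: -267.8 + 446.1 - 262.1 - 207.2 + 829.3 + 144.4 - 358.7 = 324.0
Primary income: -121.4 + 243.9 = 122.5
Secondary income: -194.7
Current account = 3637.9 + 324.0 + 122.5 + (-194.7) = 3889.7
(Excluded from the current account — financial account: increase in resident deposits held at foreign banks 391.6, acquisition of a foreign subsidiary by a resident firm (outward FDI) 836.8, sale of domestic government bonds to non-residents 314.5, borrowing by resident firms from foreign banks 726.2, new loans extended by domestic banks to foreign borrowers 259.3; capital account: debt forgiveness received from foreign official creditors 86.3.)

3889.7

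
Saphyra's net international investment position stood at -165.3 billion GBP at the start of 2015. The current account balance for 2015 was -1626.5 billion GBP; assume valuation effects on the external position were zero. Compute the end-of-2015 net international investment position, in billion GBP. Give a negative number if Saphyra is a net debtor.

With no valuation effects, change in NIIP = current account = -1626.5
End-of-year NIIP = -165.3 + (-1626.5) = -1791.8

-1791.8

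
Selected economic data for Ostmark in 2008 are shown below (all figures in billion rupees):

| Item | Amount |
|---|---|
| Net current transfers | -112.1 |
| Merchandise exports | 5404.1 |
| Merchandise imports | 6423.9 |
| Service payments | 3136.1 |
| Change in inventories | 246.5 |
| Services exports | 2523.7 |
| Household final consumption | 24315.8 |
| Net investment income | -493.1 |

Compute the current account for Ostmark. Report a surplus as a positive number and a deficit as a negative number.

Goods balance = 5404.1 - 6423.9 = -1019.8
Services balance = 2523.7 - 3136.1 = -612.4
Trade balance (goods + services) = -1019.8 + (-612.4) = -1632.2
Net primary income = -493.1
Net secondary income = -112.1
Current account = -1632.2 + (-493.1) + (-112.1) = -2237.4

-2237.4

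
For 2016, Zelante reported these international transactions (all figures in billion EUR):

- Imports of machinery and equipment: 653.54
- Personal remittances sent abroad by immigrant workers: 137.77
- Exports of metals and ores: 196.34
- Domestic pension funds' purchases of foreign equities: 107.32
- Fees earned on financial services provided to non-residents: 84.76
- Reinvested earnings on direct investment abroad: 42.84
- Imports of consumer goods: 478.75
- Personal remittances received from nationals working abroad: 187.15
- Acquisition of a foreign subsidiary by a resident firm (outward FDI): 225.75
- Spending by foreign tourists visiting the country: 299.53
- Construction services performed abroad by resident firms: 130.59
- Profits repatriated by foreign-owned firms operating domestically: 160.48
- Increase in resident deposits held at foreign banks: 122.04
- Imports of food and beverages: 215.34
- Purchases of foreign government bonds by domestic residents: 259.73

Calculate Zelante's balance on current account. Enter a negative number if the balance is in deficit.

Goods: -653.54 - 215.34 + 196.34 - 478.75 = -1151.29
Services: 299.53 + 84.76 + 130.59 = 514.88
Primary income: -160.48 + 42.84 = -117.64
Secondary income: -137.77 + 187.15 = 49.38
Current account = (-1151.29) + 514.88 + (-117.64) + 49.38 = -704.67
(Excluded from the current account — financial account: domestic pension funds' purchases of foreign equities 107.32, acquisition of a foreign subsidiary by a resident firm (outward FDI) 225.75, increase in resident deposits held at foreign banks 122.04, purchases of foreign government bonds by domestic residents 259.73.)

-704.67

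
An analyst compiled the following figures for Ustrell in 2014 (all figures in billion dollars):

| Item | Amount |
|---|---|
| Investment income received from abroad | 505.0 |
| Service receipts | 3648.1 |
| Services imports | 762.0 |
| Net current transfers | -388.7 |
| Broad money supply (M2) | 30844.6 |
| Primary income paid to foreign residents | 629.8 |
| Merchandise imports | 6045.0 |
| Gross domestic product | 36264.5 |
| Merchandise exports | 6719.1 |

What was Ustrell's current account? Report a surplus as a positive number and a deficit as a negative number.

Goods balance = 6719.1 - 6045.0 = 674.1
Services balance = 3648.1 - 762.0 = 2886.1
Trade balance (goods + services) = 674.1 + 2886.1 = 3560.2
Net primary income = 505.0 - 629.8 = -124.8
Net secondary income = -388.7
Current account = 3560.2 + (-124.8) + (-388.7) = 3046.7

3046.7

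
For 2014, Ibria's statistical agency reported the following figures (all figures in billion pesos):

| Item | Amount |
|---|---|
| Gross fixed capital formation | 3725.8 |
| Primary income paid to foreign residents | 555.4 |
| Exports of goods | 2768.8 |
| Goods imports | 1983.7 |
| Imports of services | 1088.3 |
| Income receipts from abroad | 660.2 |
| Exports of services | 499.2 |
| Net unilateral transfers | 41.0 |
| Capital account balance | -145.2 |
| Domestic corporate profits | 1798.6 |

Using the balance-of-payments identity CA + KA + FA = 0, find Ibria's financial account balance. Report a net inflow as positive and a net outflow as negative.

-196.6

Goods balance = 2768.8 - 1983.7 = 785.1
Services balance = 499.2 - 1088.3 = -589.1
Trade balance (goods + services) = 785.1 + (-589.1) = 196.0
Net primary income = 660.2 - 555.4 = 104.8
Net secondary income = 41.0
Current account = 196.0 + 104.8 + 41.0 = 341.8
Financial account = -(341.8 + (-145.2)) = -196.6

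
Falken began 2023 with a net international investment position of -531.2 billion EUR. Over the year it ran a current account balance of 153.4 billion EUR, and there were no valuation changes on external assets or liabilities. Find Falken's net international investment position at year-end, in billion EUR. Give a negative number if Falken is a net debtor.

-377.8

With no valuation effects, change in NIIP = current account = 153.4
End-of-year NIIP = -531.2 + 153.4 = -377.8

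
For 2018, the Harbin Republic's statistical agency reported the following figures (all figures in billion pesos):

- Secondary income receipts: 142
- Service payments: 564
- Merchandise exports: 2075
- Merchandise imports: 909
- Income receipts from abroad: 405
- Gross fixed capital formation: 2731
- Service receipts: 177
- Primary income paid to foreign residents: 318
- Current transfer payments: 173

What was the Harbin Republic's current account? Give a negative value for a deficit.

835

Goods balance = 2075 - 909 = 1166
Services balance = 177 - 564 = -387
Trade balance (goods + services) = 1166 + (-387) = 779
Net primary income = 405 - 318 = 87
Net secondary income = 142 - 173 = -31
Current account = 779 + 87 + (-31) = 835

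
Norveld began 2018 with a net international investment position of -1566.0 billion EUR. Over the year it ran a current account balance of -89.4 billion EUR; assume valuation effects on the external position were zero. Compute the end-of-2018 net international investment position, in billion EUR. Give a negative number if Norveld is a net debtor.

With no valuation effects, change in NIIP = current account = -89.4
End-of-year NIIP = -1566.0 + (-89.4) = -1655.4

-1655.4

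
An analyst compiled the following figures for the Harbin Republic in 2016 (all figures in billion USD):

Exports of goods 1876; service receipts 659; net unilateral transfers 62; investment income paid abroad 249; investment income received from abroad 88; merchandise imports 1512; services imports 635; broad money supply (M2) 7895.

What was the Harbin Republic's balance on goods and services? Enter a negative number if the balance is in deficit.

Goods balance = 1876 - 1512 = 364
Services balance = 659 - 635 = 24
Trade balance (goods + services) = 364 + 24 = 388

388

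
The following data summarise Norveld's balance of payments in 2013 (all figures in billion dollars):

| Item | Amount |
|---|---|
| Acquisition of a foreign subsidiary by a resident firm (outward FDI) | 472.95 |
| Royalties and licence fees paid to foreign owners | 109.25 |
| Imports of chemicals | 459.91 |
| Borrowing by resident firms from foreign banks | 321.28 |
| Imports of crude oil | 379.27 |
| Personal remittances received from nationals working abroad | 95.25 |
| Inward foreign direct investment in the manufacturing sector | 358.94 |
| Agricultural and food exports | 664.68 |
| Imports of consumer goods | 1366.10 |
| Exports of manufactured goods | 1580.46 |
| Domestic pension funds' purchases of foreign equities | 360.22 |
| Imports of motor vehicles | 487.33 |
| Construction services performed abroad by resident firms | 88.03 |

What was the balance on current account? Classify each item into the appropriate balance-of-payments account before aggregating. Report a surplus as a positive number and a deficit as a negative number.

Goods: -379.27 - 1366.10 - 459.91 - 487.33 + 664.68 + 1580.46 = -447.47
Services: 88.03 - 109.25 = -21.22
Secondary income: 95.25
Current account = (-447.47) + (-21.22) + 95.25 = -373.44
(Excluded from the current account — financial account: acquisition of a foreign subsidiary by a resident firm (outward FDI) 472.95, borrowing by resident firms from foreign banks 321.28, inward foreign direct investment in the manufacturing sector 358.94, domestic pension funds' purchases of foreign equities 360.22.)

-373.44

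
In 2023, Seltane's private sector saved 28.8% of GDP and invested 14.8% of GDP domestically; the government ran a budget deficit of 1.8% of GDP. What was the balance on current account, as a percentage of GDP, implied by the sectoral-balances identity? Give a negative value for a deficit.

By the sectoral-balances identity, CA = (S_private - I) + (T - G).
Private balance = 28.8 - 14.8 = 14.0
Government balance (T - G) = -1.8
CA = 14.0 + (-1.8) = 12.2

12.2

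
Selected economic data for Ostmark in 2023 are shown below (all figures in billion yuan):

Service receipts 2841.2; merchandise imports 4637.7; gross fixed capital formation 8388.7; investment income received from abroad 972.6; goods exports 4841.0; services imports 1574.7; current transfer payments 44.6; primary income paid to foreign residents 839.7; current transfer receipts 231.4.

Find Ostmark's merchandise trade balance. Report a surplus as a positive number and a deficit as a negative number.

Goods balance = 4841.0 - 4637.7 = 203.3

203.3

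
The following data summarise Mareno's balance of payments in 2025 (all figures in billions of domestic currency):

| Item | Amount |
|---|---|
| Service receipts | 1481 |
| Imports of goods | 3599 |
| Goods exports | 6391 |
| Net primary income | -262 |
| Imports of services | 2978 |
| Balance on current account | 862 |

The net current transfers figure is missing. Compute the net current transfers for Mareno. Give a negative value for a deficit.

-171

Current account = goods balance + services balance + net primary income + net secondary income
Sum of the known components = 1033
Net current transfers = CA - (known components) = 862 - 1033 = -171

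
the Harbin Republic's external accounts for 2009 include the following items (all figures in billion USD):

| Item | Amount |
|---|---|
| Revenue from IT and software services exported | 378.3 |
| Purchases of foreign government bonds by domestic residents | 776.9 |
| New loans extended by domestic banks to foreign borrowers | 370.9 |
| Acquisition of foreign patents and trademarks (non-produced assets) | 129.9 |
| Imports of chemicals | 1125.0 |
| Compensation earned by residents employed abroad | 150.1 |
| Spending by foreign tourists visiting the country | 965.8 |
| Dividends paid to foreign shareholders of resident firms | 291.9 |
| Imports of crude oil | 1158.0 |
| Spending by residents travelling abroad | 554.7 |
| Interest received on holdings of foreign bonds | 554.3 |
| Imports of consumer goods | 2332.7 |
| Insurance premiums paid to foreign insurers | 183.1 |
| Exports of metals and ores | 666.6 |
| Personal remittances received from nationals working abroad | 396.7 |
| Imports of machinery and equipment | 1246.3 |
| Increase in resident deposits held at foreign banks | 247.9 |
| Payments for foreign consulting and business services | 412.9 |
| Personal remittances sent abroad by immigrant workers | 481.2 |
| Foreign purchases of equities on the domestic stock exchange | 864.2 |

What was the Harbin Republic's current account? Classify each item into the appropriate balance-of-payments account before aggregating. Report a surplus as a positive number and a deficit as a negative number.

Goods: -1246.3 - 1125.0 + 666.6 - 2332.7 - 1158.0 = -5195.4
Services: -412.9 + 965.8 - 183.1 - 554.7 + 378.3 = 193.4
Primary income: 150.1 - 291.9 + 554.3 = 412.5
Secondary income: 396.7 - 481.2 = -84.5
Current account = (-5195.4) + 193.4 + 412.5 + (-84.5) = -4674.0
(Excluded from the current account — financial account: purchases of foreign government bonds by domestic residents 776.9, new loans extended by domestic banks to foreign borrowers 370.9, increase in resident deposits held at foreign banks 247.9, foreign purchases of equities on the domestic stock exchange 864.2; capital account: acquisition of foreign patents and trademarks (non-produced assets) 129.9.)

-4674.0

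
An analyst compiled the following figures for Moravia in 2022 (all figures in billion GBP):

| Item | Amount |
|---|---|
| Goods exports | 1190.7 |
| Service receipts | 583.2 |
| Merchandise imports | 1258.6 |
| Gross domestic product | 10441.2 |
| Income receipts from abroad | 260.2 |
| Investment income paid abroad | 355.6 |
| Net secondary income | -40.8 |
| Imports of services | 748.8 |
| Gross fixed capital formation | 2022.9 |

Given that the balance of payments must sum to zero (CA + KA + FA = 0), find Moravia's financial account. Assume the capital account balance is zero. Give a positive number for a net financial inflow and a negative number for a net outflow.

Goods balance = 1190.7 - 1258.6 = -67.9
Services balance = 583.2 - 748.8 = -165.6
Trade balance (goods + services) = -67.9 + (-165.6) = -233.5
Net primary income = 260.2 - 355.6 = -95.4
Net secondary income = -40.8
Current account = -233.5 + (-95.4) + (-40.8) = -369.7
Financial account = -(-369.7) = 369.7

369.7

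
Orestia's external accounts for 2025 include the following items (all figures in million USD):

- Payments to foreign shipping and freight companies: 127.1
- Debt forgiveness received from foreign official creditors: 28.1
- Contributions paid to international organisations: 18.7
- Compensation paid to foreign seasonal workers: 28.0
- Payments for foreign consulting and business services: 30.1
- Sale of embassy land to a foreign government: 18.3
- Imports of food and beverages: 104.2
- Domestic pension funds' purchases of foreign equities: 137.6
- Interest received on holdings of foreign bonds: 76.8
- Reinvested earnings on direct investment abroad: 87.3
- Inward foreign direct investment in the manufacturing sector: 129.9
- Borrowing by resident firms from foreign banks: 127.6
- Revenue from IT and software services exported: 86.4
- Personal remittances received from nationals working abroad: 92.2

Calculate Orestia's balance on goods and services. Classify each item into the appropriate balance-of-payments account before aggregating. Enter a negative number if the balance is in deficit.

-175.0

Goods: -104.2
Services: -127.1 - 30.1 + 86.4 = -70.8
Trade balance = -104.2 + (-70.8) = -175.0
(Excluded from the trade balance — capital account: debt forgiveness received from foreign official creditors 28.1, sale of embassy land to a foreign government 18.3; secondary income: contributions paid to international organisations 18.7, personal remittances received from nationals working abroad 92.2; primary income: compensation paid to foreign seasonal workers 28.0, interest received on holdings of foreign bonds 76.8, reinvested earnings on direct investment abroad 87.3; financial account: domestic pension funds' purchases of foreign equities 137.6, inward foreign direct investment in the manufacturing sector 129.9, borrowing by resident firms from foreign banks 127.6.)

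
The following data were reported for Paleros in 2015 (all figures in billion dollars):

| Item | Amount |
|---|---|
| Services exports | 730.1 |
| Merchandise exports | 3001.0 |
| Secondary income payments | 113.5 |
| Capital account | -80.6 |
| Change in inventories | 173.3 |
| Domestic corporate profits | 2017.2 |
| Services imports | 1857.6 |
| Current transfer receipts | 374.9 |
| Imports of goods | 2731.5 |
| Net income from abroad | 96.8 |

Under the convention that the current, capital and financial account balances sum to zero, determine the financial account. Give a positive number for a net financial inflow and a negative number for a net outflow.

Goods balance = 3001.0 - 2731.5 = 269.5
Services balance = 730.1 - 1857.6 = -1127.5
Trade balance (goods + services) = 269.5 + (-1127.5) = -858.0
Net primary income = 96.8
Net secondary income = 374.9 - 113.5 = 261.4
Current account = -858.0 + 96.8 + 261.4 = -499.8
Financial account = -(-499.8 + (-80.6)) = 580.4

580.4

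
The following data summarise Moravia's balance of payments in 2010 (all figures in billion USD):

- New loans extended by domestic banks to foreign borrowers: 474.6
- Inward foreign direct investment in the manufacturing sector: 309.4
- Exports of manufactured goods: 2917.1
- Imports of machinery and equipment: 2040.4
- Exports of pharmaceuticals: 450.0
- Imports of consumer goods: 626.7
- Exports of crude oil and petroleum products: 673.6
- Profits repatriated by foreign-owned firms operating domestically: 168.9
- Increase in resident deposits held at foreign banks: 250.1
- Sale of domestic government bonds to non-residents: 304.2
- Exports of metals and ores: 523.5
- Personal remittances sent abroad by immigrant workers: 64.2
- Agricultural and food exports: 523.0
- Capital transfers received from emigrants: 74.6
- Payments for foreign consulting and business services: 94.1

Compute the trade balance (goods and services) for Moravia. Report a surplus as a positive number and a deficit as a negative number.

2326.0

Goods: 523.5 + 523.0 - 2040.4 + 2917.1 - 626.7 + 673.6 + 450.0 = 2420.1
Services: -94.1
Trade balance = 2420.1 + (-94.1) = 2326.0
(Excluded from the trade balance — financial account: new loans extended by domestic banks to foreign borrowers 474.6, inward foreign direct investment in the manufacturing sector 309.4, increase in resident deposits held at foreign banks 250.1, sale of domestic government bonds to non-residents 304.2; primary income: profits repatriated by foreign-owned firms operating domestically 168.9; secondary income: personal remittances sent abroad by immigrant workers 64.2; capital account: capital transfers received from emigrants 74.6.)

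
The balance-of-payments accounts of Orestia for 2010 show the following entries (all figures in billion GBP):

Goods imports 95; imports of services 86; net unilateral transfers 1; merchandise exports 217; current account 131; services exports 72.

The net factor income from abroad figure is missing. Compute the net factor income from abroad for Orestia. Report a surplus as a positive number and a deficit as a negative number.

Current account = goods balance + services balance + net primary income + net secondary income
Sum of the known components = 109
Net factor income from abroad = CA - (known components) = 131 - 109 = 22

22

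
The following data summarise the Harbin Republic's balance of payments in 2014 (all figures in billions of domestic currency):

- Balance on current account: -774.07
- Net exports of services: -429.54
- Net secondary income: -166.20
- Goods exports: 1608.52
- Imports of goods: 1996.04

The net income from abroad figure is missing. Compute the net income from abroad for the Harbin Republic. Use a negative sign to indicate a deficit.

209.19

Current account = goods balance + services balance + net primary income + net secondary income
Sum of the known components = -983.26
Net income from abroad = CA - (known components) = -774.07 - (-983.26) = 209.19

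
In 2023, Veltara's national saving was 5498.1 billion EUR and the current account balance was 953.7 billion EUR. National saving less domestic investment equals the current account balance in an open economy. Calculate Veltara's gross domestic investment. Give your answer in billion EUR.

S - I = CA (net lending to the rest of the world).
I = S - CA = 5498.1 - 953.7 = 4544.4

4544.4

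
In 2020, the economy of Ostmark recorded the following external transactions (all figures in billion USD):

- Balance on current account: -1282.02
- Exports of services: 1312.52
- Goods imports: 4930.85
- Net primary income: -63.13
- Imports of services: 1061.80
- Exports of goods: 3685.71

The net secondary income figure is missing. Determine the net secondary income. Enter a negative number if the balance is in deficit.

-224.47

Current account = goods balance + services balance + net primary income + net secondary income
Sum of the known components = -1057.55
Net secondary income = CA - (known components) = -1282.02 - (-1057.55) = -224.47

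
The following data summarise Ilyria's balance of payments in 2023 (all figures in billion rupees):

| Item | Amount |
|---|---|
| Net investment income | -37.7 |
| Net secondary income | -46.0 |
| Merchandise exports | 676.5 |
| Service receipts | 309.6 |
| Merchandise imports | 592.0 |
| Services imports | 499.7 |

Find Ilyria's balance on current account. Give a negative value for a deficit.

-189.3

Goods balance = 676.5 - 592.0 = 84.5
Services balance = 309.6 - 499.7 = -190.1
Trade balance (goods + services) = 84.5 + (-190.1) = -105.6
Net primary income = -37.7
Net secondary income = -46.0
Current account = -105.6 + (-37.7) + (-46.0) = -189.3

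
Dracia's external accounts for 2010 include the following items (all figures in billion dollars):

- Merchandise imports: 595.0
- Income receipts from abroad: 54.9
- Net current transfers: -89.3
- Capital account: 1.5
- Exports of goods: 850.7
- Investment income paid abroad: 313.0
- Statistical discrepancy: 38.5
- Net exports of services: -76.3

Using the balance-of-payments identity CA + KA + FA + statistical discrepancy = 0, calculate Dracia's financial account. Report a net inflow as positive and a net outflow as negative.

Goods balance = 850.7 - 595.0 = 255.7
Services balance = -76.3
Trade balance (goods + services) = 255.7 + (-76.3) = 179.4
Net primary income = 54.9 - 313.0 = -258.1
Net secondary income = -89.3
Current account = 179.4 + (-258.1) + (-89.3) = -168.0
Financial account = -(-168.0 + 1.5 + 38.5) = 128.0

128.0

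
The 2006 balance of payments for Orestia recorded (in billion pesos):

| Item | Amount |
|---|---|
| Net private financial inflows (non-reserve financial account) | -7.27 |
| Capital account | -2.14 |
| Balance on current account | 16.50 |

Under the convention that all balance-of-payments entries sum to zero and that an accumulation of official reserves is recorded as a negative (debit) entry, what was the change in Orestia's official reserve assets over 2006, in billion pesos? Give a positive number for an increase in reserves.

Official reserve transactions balance = -(16.50 + (-2.14) + (-7.27)) = -7.09
An accumulation of reserves is recorded as a debit (negative entry), so the change in the stock of reserves is the negative of that balance.
Change in official reserves = -(-7.09) = 7.09

7.09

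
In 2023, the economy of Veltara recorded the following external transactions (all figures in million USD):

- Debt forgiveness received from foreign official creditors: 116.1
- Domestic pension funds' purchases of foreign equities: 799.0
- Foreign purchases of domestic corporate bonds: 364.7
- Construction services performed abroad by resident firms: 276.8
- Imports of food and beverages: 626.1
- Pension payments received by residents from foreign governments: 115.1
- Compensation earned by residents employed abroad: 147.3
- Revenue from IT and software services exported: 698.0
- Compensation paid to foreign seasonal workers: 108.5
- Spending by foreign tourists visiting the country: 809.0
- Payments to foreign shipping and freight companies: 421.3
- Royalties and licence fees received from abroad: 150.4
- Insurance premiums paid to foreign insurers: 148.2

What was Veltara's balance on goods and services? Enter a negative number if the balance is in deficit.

Goods: -626.1
Services: -148.2 + 809.0 - 421.3 + 276.8 + 698.0 + 150.4 = 1364.7
Trade balance = -626.1 + 1364.7 = 738.6
(Excluded from the trade balance — capital account: debt forgiveness received from foreign official creditors 116.1; financial account: domestic pension funds' purchases of foreign equities 799.0, foreign purchases of domestic corporate bonds 364.7; secondary income: pension payments received by residents from foreign governments 115.1; primary income: compensation earned by residents employed abroad 147.3, compensation paid to foreign seasonal workers 108.5.)

738.6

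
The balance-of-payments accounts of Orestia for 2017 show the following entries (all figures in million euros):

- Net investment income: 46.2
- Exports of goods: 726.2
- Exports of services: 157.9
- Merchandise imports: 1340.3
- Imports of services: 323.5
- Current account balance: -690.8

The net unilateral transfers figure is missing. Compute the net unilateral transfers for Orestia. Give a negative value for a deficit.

Current account = goods balance + services balance + net primary income + net secondary income
Sum of the known components = -733.5
Net unilateral transfers = CA - (known components) = -690.8 - (-733.5) = 42.7

42.7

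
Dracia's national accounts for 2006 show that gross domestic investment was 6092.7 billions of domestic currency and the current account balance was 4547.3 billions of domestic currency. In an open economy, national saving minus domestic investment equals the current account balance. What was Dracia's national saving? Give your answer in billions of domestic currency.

10640.0

S = I + CA = 6092.7 + 4547.3 = 10640.0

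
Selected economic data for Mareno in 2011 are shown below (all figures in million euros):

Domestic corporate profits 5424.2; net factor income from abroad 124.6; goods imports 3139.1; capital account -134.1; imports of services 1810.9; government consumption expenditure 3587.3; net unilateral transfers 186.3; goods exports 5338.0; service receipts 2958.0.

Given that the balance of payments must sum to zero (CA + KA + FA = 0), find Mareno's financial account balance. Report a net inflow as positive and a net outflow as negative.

-3522.8

Goods balance = 5338.0 - 3139.1 = 2198.9
Services balance = 2958.0 - 1810.9 = 1147.1
Trade balance (goods + services) = 2198.9 + 1147.1 = 3346.0
Net primary income = 124.6
Net secondary income = 186.3
Current account = 3346.0 + 124.6 + 186.3 = 3656.9
Financial account = -(3656.9 + (-134.1)) = -3522.8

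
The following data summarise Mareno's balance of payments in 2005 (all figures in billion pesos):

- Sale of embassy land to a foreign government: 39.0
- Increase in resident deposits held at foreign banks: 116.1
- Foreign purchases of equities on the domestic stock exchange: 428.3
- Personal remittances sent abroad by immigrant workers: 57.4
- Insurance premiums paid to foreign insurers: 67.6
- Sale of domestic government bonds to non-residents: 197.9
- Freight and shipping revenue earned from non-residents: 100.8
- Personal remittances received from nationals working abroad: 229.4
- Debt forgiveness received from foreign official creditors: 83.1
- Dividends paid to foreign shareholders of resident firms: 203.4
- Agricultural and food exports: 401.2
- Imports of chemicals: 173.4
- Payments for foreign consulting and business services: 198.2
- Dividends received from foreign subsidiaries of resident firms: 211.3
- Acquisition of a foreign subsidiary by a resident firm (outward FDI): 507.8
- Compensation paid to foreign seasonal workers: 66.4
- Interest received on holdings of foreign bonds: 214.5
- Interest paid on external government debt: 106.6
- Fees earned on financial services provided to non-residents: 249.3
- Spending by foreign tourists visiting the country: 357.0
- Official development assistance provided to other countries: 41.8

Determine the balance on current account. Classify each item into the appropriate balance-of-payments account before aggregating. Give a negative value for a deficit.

848.7

Goods: -173.4 + 401.2 = 227.8
Services: 249.3 - 198.2 - 67.6 + 357.0 + 100.8 = 441.3
Primary income: 214.5 - 203.4 - 106.6 + 211.3 - 66.4 = 49.4
Secondary income: -41.8 + 229.4 - 57.4 = 130.2
Current account = 227.8 + 441.3 + 49.4 + 130.2 = 848.7
(Excluded from the current account — capital account: sale of embassy land to a foreign government 39.0, debt forgiveness received from foreign official creditors 83.1; financial account: increase in resident deposits held at foreign banks 116.1, foreign purchases of equities on the domestic stock exchange 428.3, sale of domestic government bonds to non-residents 197.9, acquisition of a foreign subsidiary by a resident firm (outward FDI) 507.8.)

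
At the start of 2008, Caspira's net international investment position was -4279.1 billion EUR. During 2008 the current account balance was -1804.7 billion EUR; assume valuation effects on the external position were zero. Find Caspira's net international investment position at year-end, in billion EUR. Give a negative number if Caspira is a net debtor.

-6083.8

With no valuation effects, change in NIIP = current account = -1804.7
End-of-year NIIP = -4279.1 + (-1804.7) = -6083.8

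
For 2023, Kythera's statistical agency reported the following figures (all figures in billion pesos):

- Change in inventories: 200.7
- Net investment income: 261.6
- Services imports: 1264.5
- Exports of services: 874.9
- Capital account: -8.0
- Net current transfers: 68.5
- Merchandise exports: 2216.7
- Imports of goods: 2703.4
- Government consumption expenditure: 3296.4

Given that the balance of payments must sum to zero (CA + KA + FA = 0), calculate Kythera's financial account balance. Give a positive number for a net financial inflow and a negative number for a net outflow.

Goods balance = 2216.7 - 2703.4 = -486.7
Services balance = 874.9 - 1264.5 = -389.6
Trade balance (goods + services) = -486.7 + (-389.6) = -876.3
Net primary income = 261.6
Net secondary income = 68.5
Current account = -876.3 + 261.6 + 68.5 = -546.2
Financial account = -(-546.2 + (-8.0)) = 554.2

554.2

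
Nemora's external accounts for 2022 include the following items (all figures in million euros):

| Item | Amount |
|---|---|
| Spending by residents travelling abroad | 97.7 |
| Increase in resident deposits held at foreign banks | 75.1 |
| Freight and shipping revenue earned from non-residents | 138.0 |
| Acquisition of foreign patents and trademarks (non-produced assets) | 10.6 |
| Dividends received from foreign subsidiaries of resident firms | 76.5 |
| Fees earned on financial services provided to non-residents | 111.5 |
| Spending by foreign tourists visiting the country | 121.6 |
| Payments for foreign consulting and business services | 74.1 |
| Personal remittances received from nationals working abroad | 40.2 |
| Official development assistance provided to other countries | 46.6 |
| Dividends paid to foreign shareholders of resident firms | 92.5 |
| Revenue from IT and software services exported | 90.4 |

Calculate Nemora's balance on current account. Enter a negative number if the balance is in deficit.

Services: 111.5 - 74.1 - 97.7 + 138.0 + 90.4 + 121.6 = 289.7
Primary income: 76.5 - 92.5 = -16.0
Secondary income: -46.6 + 40.2 = -6.4
Current account = 289.7 + (-16.0) + (-6.4) = 267.3
(Excluded from the current account — financial account: increase in resident deposits held at foreign banks 75.1; capital account: acquisition of foreign patents and trademarks (non-produced assets) 10.6.)

267.3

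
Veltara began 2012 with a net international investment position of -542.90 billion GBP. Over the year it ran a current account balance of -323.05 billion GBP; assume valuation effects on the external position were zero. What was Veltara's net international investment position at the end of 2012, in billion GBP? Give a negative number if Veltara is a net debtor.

-865.95

With no valuation effects, change in NIIP = current account = -323.05
End-of-year NIIP = -542.90 + (-323.05) = -865.95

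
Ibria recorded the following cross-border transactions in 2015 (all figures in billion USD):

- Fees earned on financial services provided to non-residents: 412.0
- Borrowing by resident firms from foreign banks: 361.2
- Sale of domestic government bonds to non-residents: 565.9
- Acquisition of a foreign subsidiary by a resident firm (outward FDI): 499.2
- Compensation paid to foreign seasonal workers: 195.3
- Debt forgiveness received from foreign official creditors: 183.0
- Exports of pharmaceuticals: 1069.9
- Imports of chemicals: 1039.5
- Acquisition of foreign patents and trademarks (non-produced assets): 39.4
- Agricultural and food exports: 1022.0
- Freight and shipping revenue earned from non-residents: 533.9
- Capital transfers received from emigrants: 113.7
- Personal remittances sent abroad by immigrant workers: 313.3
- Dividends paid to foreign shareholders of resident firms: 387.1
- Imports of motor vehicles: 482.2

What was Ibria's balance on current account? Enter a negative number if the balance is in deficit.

620.4

Goods: -482.2 + 1069.9 + 1022.0 - 1039.5 = 570.2
Services: 533.9 + 412.0 = 945.9
Primary income: -387.1 - 195.3 = -582.4
Secondary income: -313.3
Current account = 570.2 + 945.9 + (-582.4) + (-313.3) = 620.4
(Excluded from the current account — financial account: borrowing by resident firms from foreign banks 361.2, sale of domestic government bonds to non-residents 565.9, acquisition of a foreign subsidiary by a resident firm (outward FDI) 499.2; capital account: debt forgiveness received from foreign official creditors 183.0, acquisition of foreign patents and trademarks (non-produced assets) 39.4, capital transfers received from emigrants 113.7.)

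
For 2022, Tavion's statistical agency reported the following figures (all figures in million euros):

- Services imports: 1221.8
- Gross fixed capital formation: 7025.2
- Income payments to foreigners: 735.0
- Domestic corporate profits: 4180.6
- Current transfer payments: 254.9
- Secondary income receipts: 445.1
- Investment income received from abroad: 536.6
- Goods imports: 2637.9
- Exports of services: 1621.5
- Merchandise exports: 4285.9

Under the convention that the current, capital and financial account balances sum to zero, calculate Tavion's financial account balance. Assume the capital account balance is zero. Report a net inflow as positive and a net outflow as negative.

-2039.5

Goods balance = 4285.9 - 2637.9 = 1648.0
Services balance = 1621.5 - 1221.8 = 399.7
Trade balance (goods + services) = 1648.0 + 399.7 = 2047.7
Net primary income = 536.6 - 735.0 = -198.4
Net secondary income = 445.1 - 254.9 = 190.2
Current account = 2047.7 + (-198.4) + 190.2 = 2039.5
Financial account = -(2039.5) = -2039.5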